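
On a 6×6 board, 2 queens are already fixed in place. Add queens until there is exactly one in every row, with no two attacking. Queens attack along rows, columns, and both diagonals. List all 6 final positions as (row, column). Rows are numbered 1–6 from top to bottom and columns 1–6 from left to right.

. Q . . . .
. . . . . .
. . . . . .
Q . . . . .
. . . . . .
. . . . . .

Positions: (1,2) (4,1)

Row 2: attacked by (1,2)→{1,2,3}; (4,1)→{1,3}. Safe: 4, 5, 6. Place at column 4.
Row 3: attacked by (1,2)→{2,4}; (2,4)→{3,4,5}; (4,1)→{1,2}. Safe: 6. Place at column 6.
Row 5: attacked by (1,2)→{2,6}; (2,4)→{1,4}; (3,6)→{4,6}; (4,1)→{1,2}. Safe: 3, 5. Place at column 3.
Row 6: attacked by (1,2)→{2}; (2,4)→{4}; (3,6)→{3,6}; (4,1)→{1,3}; (5,3)→{2,3,4}. Safe: 5. Place at column 5.
Columns [2, 4, 6, 1, 3, 5], r−c [-1, -2, -3, 3, 2, 1], r+c [3, 6, 9, 5, 8, 11] are all distinct, so no two queens attack.

(1,2) (2,4) (3,6) (4,1) (5,3) (6,5)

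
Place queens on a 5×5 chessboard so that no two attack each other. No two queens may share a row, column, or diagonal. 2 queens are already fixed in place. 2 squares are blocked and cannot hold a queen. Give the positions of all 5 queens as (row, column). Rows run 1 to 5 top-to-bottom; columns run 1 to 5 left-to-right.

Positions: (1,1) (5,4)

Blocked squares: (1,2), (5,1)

Row 2: attacked by (1,1)→{1,2}; (5,4)→{1,4}. Safe: 3, 5. Place at column 3.
Row 3: attacked by (1,1)→{1,3}; (2,3)→{2,3,4}; (5,4)→{2,4}. Safe: 5. Place at column 5.
Row 4: attacked by (1,1)→{1,4}; (2,3)→{1,3,5}; (3,5)→{4,5}; (5,4)→{3,4,5}. Safe: 2. Place at column 2.
Columns [1, 3, 5, 2, 4], r−c [0, -1, -2, 2, 1], r+c [2, 5, 8, 6, 9] are all distinct, so no two queens attack.

(1,1) (2,3) (3,5) (4,2) (5,4)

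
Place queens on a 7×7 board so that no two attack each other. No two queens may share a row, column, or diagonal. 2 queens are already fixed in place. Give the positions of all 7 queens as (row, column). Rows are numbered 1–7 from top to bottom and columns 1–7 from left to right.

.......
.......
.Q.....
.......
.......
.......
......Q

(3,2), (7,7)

Row 1: attacked by (3,2)→{2,4}; (7,7)→{1,7}. Safe: 3, 5, 6. Place at column 3.
Row 2: attacked by (1,3)→{2,3,4}; (3,2)→{1,2,3}; (7,7)→{2,7}. Safe: 5, 6. Place at column 6.
Row 4: attacked by (1,3)→{3,6}; (2,6)→{4,6}; (3,2)→{1,2,3}; (7,7)→{4,7}. Safe: 5. Place at column 5.
Row 5: attacked by (1,3)→{3,7}; (2,6)→{3,6}; (3,2)→{2,4}; (4,5)→{4,5,6}; (7,7)→{5,7}. Safe: 1. Place at column 1.
Row 6: attacked by (1,3)→{3}; (2,6)→{2,6}; (3,2)→{2,5}; (4,5)→{3,5,7}; (5,1)→{1,2}; (7,7)→{6,7}. Safe: 4. Place at column 4.
Columns [3, 6, 2, 5, 1, 4, 7], r−c [-2, -4, 1, -1, 4, 2, 0], r+c [4, 8, 5, 9, 6, 10, 14] are all distinct, so no two queens attack.

(1,3) (2,6) (3,2) (4,5) (5,1) (6,4) (7,7)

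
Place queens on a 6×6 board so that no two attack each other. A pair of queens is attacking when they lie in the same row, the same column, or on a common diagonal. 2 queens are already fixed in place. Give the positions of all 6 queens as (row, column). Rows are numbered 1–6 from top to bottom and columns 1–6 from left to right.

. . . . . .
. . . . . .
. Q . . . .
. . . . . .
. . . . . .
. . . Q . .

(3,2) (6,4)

Row 1: attacked by (3,2)→{2,4}; (6,4)→{4}. Safe: 1, 3, 5, 6. Place at column 3.
Row 2: attacked by (1,3)→{2,3,4}; (3,2)→{1,2,3}; (6,4)→{4}. Safe: 5, 6. Place at column 6.
Row 4: attacked by (1,3)→{3,6}; (2,6)→{4,6}; (3,2)→{1,2,3}; (6,4)→{2,4,6}. Safe: 5. Place at column 5.
Row 5: attacked by (1,3)→{3}; (2,6)→{3,6}; (3,2)→{2,4}; (4,5)→{4,5,6}; (6,4)→{3,4,5}. Safe: 1. Place at column 1.
Columns [3, 6, 2, 5, 1, 4], r−c [-2, -4, 1, -1, 4, 2], r+c [4, 8, 5, 9, 6, 10] are all distinct, so no two queens attack.

(1,3) (2,6) (3,2) (4,5) (5,1) (6,4)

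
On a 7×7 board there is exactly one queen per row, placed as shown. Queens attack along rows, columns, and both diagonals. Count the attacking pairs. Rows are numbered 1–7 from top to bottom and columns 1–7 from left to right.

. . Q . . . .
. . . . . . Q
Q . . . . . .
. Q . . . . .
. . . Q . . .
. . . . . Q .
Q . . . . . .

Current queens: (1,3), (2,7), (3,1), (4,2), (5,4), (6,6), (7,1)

Same column: (3,1)–(7,1) (column 1).
Same diagonal: (1,3)–(3,1) (|1−3| = |3−1| = 2); (2,7)–(5,4) (|2−5| = |7−4| = 3); (3,1)–(4,2) (|3−4| = |1−2| = 1).
Total attacking pairs: 4.

4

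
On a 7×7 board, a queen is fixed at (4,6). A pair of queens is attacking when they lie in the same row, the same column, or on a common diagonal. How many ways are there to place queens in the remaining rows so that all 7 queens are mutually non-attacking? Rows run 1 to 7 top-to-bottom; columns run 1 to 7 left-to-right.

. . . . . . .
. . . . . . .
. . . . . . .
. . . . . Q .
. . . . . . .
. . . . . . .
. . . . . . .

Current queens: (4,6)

Branch on row 1: col 1 → 1; col 2 → 0; col 4 → 2; col 5 → 2; col 7 → 1.
Sum: 1 + 0 + 2 + 2 + 1 = 6.

6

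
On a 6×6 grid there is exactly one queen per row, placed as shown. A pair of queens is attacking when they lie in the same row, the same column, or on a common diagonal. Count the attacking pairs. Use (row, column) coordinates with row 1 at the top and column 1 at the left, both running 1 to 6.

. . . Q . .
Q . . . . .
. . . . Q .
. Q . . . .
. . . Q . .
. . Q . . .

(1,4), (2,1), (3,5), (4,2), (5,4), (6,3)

3

Same column: (1,4)–(5,4) (column 4).
Same diagonal: (2,1)–(5,4) (|2−5| = |1−4| = 3); (5,4)–(6,3) (|5−6| = |4−3| = 1).
Total attacking pairs: 3.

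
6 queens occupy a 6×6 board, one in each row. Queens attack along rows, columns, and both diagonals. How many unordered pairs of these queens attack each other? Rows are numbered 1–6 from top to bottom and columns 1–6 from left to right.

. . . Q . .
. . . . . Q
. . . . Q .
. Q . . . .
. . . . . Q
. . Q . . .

2

Same column: (2,6)–(5,6) (column 6).
Same diagonal: (2,6)–(3,5) (|2−3| = |6−5| = 1).
Total attacking pairs: 2.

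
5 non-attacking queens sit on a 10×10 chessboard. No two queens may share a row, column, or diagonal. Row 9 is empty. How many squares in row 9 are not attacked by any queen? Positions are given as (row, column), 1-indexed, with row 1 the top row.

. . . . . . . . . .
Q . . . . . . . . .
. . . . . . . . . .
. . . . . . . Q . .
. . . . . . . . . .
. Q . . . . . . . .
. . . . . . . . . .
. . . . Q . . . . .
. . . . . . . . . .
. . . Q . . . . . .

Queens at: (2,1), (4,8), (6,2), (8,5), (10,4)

(2,1) attacks row 9 at column 1 and diagonals 8.
(4,8) attacks row 9 at column 8 and diagonals 3.
(6,2) attacks row 9 at column 2 and diagonals 5.
(8,5) attacks row 9 at column 5 and diagonals 4, 6.
(10,4) attacks row 9 at column 4 and diagonals 3, 5.
Attacked columns: {1, 2, 3, 4, 5, 6, 8}. Safe: {7, 9, 10}.

3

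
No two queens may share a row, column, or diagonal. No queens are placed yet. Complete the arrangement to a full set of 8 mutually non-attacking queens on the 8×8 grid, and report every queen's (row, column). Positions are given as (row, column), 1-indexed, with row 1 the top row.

Row 1: Safe: 1, 2, 3, 4, 5, 6, 7, 8. Place at column 1.
Row 2: attacked by (1,1)→{1,2}. Safe: 3, 4, 5, 6, 7, 8. Place at column 5.
Row 3: attacked by (1,1)→{1,3}; (2,5)→{4,5,6}. Safe: 2, 7, 8. Place at column 8.
Row 4: attacked by (1,1)→{1,4}; (2,5)→{3,5,7}; (3,8)→{7,8}. Safe: 2, 6. Place at column 6.
Row 5: attacked by (1,1)→{1,5}; (2,5)→{2,5,8}; (3,8)→{6,8}; (4,6)→{5,6,7}. Safe: 3, 4. Place at column 3.
Row 6: attacked by (1,1)→{1,6}; (2,5)→{1,5}; (3,8)→{5,8}; (4,6)→{4,6,8}; (5,3)→{2,3,4}. Safe: 7. Place at column 7.
Row 7: attacked by (1,1)→{1,7}; (2,5)→{5}; (3,8)→{4,8}; (4,6)→{3,6}; (5,3)→{1,3,5}; (6,7)→{6,7,8}. Safe: 2. Place at column 2.
Row 8: attacked by (1,1)→{1,8}; (2,5)→{5}; (3,8)→{3,8}; (4,6)→{2,6}; (5,3)→{3,6}; (6,7)→{5,7}; (7,2)→{1,2,3}. Safe: 4. Place at column 4.
Columns [1, 5, 8, 6, 3, 7, 2, 4], r−c [0, -3, -5, -2, 2, -1, 5, 4], r+c [2, 7, 11, 10, 8, 13, 9, 12] are all distinct, so no two queens attack.

(1,1) (2,5) (3,8) (4,6) (5,3) (6,7) (7,2) (8,4)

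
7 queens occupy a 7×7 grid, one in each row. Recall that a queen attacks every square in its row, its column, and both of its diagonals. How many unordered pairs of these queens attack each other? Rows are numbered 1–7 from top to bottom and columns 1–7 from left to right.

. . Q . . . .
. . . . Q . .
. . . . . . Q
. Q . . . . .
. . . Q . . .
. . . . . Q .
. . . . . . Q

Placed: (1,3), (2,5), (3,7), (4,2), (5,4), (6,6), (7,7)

Same column: (3,7)–(7,7) (column 7).
Same diagonal: (6,6)–(7,7) (|6−7| = |6−7| = 1).
Total attacking pairs: 2.

2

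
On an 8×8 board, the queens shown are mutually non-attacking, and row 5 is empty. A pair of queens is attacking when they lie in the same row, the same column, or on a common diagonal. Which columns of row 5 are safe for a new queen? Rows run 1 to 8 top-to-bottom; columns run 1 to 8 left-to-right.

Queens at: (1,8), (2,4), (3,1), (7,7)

columns 2, 6

(1,8) attacks row 5 at column 8 and diagonals 4.
(2,4) attacks row 5 at column 4 and diagonals 1, 7.
(3,1) attacks row 5 at column 1 and diagonals 3.
(7,7) attacks row 5 at column 7 and diagonals 5.
Attacked columns: {1, 3, 4, 5, 7, 8}. Safe: {2, 6}.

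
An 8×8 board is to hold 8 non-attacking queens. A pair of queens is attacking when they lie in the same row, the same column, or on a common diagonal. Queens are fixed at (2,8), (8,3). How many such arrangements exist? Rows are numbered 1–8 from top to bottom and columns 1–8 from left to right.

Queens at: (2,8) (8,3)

3

Branch on row 1: col 1 → 0; col 2 → 0; col 4 → 1; col 5 → 1; col 6 → 1.
Sum: 0 + 0 + 1 + 1 + 1 = 3.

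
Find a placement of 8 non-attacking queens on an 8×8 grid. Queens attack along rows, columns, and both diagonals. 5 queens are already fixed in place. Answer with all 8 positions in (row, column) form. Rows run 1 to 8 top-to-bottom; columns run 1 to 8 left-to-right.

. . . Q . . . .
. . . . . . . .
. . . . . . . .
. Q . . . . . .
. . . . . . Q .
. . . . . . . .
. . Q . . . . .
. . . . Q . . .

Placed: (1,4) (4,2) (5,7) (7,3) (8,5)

Row 2: attacked by (1,4)→{3,4,5}; (4,2)→{2,4}; (5,7)→{4,7}; (7,3)→{3,8}; (8,5)→{5}. Safe: 1, 6. Place at column 6.
Row 3: attacked by (1,4)→{2,4,6}; (2,6)→{5,6,7}; (4,2)→{1,2,3}; (5,7)→{5,7}; (7,3)→{3,7}; (8,5)→{5}. Safe: 8. Place at column 8.
Row 6: attacked by (1,4)→{4}; (2,6)→{2,6}; (3,8)→{5,8}; (4,2)→{2,4}; (5,7)→{6,7,8}; (7,3)→{2,3,4}; (8,5)→{3,5,7}. Safe: 1. Place at column 1.
Columns [4, 6, 8, 2, 7, 1, 3, 5], r−c [-3, -4, -5, 2, -2, 5, 4, 3], r+c [5, 8, 11, 6, 12, 7, 10, 13] are all distinct, so no two queens attack.

(1,4) (2,6) (3,8) (4,2) (5,7) (6,1) (7,3) (8,5)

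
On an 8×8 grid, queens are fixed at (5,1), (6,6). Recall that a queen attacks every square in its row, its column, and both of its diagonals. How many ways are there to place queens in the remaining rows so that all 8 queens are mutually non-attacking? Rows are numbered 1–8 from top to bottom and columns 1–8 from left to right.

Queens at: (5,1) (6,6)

Branch on row 1: col 2 → 0; col 3 → 1; col 4 → 1; col 7 → 0; col 8 → 0.
Sum: 0 + 1 + 1 + 0 + 0 = 2.

2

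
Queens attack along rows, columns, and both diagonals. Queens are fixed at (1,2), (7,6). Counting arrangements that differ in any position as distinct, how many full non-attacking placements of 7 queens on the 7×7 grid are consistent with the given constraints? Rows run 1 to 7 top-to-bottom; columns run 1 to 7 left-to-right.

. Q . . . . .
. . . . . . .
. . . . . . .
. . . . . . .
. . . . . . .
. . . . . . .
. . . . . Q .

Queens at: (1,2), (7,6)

4

Branch on row 2: col 4 → 1; col 5 → 3; col 7 → 0.
Sum: 1 + 3 + 0 = 4.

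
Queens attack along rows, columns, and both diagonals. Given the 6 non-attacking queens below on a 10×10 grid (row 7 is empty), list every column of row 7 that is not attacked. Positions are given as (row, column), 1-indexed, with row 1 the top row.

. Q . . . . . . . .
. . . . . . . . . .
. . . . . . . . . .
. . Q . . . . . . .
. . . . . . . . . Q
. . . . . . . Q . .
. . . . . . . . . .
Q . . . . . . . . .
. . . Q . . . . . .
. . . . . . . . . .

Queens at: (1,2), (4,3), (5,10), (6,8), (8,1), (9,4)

columns 5

(1,2) attacks row 7 at column 2 and diagonals 8.
(4,3) attacks row 7 at column 3 and diagonals 6.
(5,10) attacks row 7 at column 10 and diagonals 8.
(6,8) attacks row 7 at column 8 and diagonals 7, 9.
(8,1) attacks row 7 at column 1 and diagonals 2.
(9,4) attacks row 7 at column 4 and diagonals 2, 6.
Attacked columns: {1, 2, 3, 4, 6, 7, 8, 9, 10}. Safe: {5}.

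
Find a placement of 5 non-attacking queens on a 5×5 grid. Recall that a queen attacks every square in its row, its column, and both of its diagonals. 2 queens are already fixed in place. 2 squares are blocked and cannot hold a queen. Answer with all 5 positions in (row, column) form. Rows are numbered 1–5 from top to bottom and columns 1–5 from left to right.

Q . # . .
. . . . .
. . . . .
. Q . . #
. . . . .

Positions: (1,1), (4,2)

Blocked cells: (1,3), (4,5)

Row 2: attacked by (1,1)→{1,2}; (4,2)→{2,4}. Safe: 3, 5. Place at column 3.
Row 3: attacked by (1,1)→{1,3}; (2,3)→{2,3,4}; (4,2)→{1,2,3}. Safe: 5. Place at column 5.
Row 5: attacked by (1,1)→{1,5}; (2,3)→{3}; (3,5)→{3,5}; (4,2)→{1,2,3}. Safe: 4. Place at column 4.
Columns [1, 3, 5, 2, 4], r−c [0, -1, -2, 2, 1], r+c [2, 5, 8, 6, 9] are all distinct, so no two queens attack.

(1,1) (2,3) (3,5) (4,2) (5,4)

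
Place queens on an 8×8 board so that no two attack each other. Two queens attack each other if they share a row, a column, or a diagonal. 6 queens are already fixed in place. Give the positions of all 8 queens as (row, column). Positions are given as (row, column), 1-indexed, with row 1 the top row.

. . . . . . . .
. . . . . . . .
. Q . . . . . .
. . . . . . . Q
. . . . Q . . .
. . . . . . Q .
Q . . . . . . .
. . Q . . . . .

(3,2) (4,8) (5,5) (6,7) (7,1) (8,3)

Row 1: attacked by (3,2)→{2,4}; (4,8)→{5,8}; (5,5)→{1,5}; (6,7)→{2,7}; (7,1)→{1,7}; (8,3)→{3}. Safe: 6. Place at column 6.
Row 2: attacked by (1,6)→{5,6,7}; (3,2)→{1,2,3}; (4,8)→{6,8}; (5,5)→{2,5,8}; (6,7)→{3,7}; (7,1)→{1,6}; (8,3)→{3}. Safe: 4. Place at column 4.
Columns [6, 4, 2, 8, 5, 7, 1, 3], r−c [-5, -2, 1, -4, 0, -1, 6, 5], r+c [7, 6, 5, 12, 10, 13, 8, 11] are all distinct, so no two queens attack.

(1,6) (2,4) (3,2) (4,8) (5,5) (6,7) (7,1) (8,3)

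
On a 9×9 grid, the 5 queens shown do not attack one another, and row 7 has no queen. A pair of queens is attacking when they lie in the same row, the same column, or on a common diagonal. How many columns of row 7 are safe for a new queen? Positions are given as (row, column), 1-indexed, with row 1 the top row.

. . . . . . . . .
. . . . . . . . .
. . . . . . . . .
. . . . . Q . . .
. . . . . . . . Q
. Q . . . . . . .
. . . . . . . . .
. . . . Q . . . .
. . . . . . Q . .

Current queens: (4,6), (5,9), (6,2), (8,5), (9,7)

1

(4,6) attacks row 7 at column 6 and diagonals 3, 9.
(5,9) attacks row 7 at column 9 and diagonals 7.
(6,2) attacks row 7 at column 2 and diagonals 1, 3.
(8,5) attacks row 7 at column 5 and diagonals 4, 6.
(9,7) attacks row 7 at column 7 and diagonals 5, 9.
Attacked columns: {1, 2, 3, 4, 5, 6, 7, 9}. Safe: {8}.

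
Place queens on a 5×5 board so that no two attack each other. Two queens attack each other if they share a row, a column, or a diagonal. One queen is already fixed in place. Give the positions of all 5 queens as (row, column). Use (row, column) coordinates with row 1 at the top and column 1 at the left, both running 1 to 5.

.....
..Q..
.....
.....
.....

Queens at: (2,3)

Row 1: attacked by (2,3)→{2,3,4}. Safe: 1, 5. Place at column 1.
Row 3: attacked by (1,1)→{1,3}; (2,3)→{2,3,4}. Safe: 5. Place at column 5.
Row 4: attacked by (1,1)→{1,4}; (2,3)→{1,3,5}; (3,5)→{4,5}. Safe: 2. Place at column 2.
Row 5: attacked by (1,1)→{1,5}; (2,3)→{3}; (3,5)→{3,5}; (4,2)→{1,2,3}. Safe: 4. Place at column 4.
Columns [1, 3, 5, 2, 4], r−c [0, -1, -2, 2, 1], r+c [2, 5, 8, 6, 9] are all distinct, so no two queens attack.

(1,1) (2,3) (3,5) (4,2) (5,4)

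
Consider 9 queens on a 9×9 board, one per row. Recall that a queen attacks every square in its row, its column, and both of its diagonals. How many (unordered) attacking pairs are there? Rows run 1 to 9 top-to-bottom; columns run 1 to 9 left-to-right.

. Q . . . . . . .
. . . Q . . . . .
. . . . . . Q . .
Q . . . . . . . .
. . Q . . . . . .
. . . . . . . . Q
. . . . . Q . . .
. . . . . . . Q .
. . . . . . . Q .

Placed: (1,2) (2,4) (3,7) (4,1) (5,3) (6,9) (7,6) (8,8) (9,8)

2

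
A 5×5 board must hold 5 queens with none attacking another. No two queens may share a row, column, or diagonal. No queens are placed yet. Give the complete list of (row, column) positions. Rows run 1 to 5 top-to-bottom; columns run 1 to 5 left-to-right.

Row 1: Safe: 1, 2, 3, 4, 5. Place at column 5.
Row 2: attacked by (1,5)→{4,5}. Safe: 1, 2, 3. Place at column 2.
Row 3: attacked by (1,5)→{3,5}; (2,2)→{1,2,3}. Safe: 4. Place at column 4.
Row 4: attacked by (1,5)→{2,5}; (2,2)→{2,4}; (3,4)→{3,4,5}. Safe: 1. Place at column 1.
Row 5: attacked by (1,5)→{1,5}; (2,2)→{2,5}; (3,4)→{2,4}; (4,1)→{1,2}. Safe: 3. Place at column 3.
Columns [5, 2, 4, 1, 3], r−c [-4, 0, -1, 3, 2], r+c [6, 4, 7, 5, 8] are all distinct, so no two queens attack.

(1,5) (2,2) (3,4) (4,1) (5,3)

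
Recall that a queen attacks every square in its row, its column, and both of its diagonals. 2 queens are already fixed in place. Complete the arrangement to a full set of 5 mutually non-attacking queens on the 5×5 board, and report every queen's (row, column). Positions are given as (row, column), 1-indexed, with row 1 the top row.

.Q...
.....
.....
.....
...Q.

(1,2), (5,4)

Row 2: attacked by (1,2)→{1,2,3}; (5,4)→{1,4}. Safe: 5. Place at column 5.
Row 3: attacked by (1,2)→{2,4}; (2,5)→{4,5}; (5,4)→{2,4}. Safe: 1, 3. Place at column 3.
Row 4: attacked by (1,2)→{2,5}; (2,5)→{3,5}; (3,3)→{2,3,4}; (5,4)→{3,4,5}. Safe: 1. Place at column 1.
Columns [2, 5, 3, 1, 4], r−c [-1, -3, 0, 3, 1], r+c [3, 7, 6, 5, 9] are all distinct, so no two queens attack.

(1,2) (2,5) (3,3) (4,1) (5,4)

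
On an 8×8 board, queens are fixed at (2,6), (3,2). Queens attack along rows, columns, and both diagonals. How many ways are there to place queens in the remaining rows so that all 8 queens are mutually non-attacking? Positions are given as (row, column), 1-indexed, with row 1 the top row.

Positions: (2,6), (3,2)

3

Branch on row 1: col 1 → 0; col 3 → 3; col 8 → 0.
Sum: 0 + 3 + 0 = 3.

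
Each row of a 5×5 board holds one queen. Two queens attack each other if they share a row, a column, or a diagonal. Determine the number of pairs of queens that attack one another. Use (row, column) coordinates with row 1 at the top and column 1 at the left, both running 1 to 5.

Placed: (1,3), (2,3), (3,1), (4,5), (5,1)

Same column: (1,3)–(2,3) (column 3); (3,1)–(5,1) (column 1).
Same diagonal: (1,3)–(3,1) (|1−3| = |3−1| = 2); (2,3)–(4,5) (|2−4| = |3−5| = 2).
Total attacking pairs: 4.

4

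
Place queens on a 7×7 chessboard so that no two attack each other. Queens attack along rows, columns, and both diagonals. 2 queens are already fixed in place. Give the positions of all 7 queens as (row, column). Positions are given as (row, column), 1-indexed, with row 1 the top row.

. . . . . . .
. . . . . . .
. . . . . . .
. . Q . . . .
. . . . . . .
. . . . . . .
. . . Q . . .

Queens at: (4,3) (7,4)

(1,2) (2,7) (3,5) (4,3) (5,1) (6,6) (7,4)

Row 1: attacked by (4,3)→{3,6}; (7,4)→{4}. Safe: 1, 2, 5, 7. Place at column 2.
Row 2: attacked by (1,2)→{1,2,3}; (4,3)→{1,3,5}; (7,4)→{4}. Safe: 6, 7. Place at column 7.
Row 3: attacked by (1,2)→{2,4}; (2,7)→{6,7}; (4,3)→{2,3,4}; (7,4)→{4}. Safe: 1, 5. Place at column 5.
Row 5: attacked by (1,2)→{2,6}; (2,7)→{4,7}; (3,5)→{3,5,7}; (4,3)→{2,3,4}; (7,4)→{2,4,6}. Safe: 1. Place at column 1.
Row 6: attacked by (1,2)→{2,7}; (2,7)→{3,7}; (3,5)→{2,5}; (4,3)→{1,3,5}; (5,1)→{1,2}; (7,4)→{3,4,5}. Safe: 6. Place at column 6.
Columns [2, 7, 5, 3, 1, 6, 4], r−c [-1, -5, -2, 1, 4, 0, 3], r+c [3, 9, 8, 7, 6, 12, 11] are all distinct, so no two queens attack.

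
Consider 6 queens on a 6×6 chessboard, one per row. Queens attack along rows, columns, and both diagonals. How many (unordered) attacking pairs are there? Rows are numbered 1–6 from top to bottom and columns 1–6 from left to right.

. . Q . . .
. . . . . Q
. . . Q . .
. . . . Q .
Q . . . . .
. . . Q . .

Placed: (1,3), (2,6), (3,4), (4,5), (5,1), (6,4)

Same column: (3,4)–(6,4) (column 4).
Same diagonal: (3,4)–(4,5) (|3−4| = |4−5| = 1).
Total attacking pairs: 2.

2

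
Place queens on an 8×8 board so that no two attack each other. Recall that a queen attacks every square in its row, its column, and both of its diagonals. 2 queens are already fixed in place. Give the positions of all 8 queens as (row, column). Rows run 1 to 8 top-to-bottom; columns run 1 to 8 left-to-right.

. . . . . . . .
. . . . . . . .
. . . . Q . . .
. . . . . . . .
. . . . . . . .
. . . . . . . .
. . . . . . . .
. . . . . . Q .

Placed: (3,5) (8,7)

(1,6) (2,3) (3,5) (4,8) (5,1) (6,4) (7,2) (8,7)

Row 1: attacked by (3,5)→{3,5,7}; (8,7)→{7}. Safe: 1, 2, 4, 6, 8. Place at column 6.
Row 2: attacked by (1,6)→{5,6,7}; (3,5)→{4,5,6}; (8,7)→{1,7}. Safe: 2, 3, 8. Place at column 3.
Row 4: attacked by (1,6)→{3,6}; (2,3)→{1,3,5}; (3,5)→{4,5,6}; (8,7)→{3,7}. Safe: 2, 8. Place at column 8.
Row 5: attacked by (1,6)→{2,6}; (2,3)→{3,6}; (3,5)→{3,5,7}; (4,8)→{7,8}; (8,7)→{4,7}. Safe: 1. Place at column 1.
Row 6: attacked by (1,6)→{1,6}; (2,3)→{3,7}; (3,5)→{2,5,8}; (4,8)→{6,8}; (5,1)→{1,2}; (8,7)→{5,7}. Safe: 4. Place at column 4.
Row 7: attacked by (1,6)→{6}; (2,3)→{3,8}; (3,5)→{1,5}; (4,8)→{5,8}; (5,1)→{1,3}; (6,4)→{3,4,5}; (8,7)→{6,7,8}. Safe: 2. Place at column 2.
Columns [6, 3, 5, 8, 1, 4, 2, 7], r−c [-5, -1, -2, -4, 4, 2, 5, 1], r+c [7, 5, 8, 12, 6, 10, 9, 15] are all distinct, so no two queens attack.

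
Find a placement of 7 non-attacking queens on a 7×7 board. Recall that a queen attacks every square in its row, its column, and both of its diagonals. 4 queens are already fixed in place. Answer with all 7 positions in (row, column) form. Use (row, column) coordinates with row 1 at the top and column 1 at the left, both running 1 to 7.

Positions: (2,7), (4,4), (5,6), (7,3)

Row 1: attacked by (2,7)→{6,7}; (4,4)→{1,4,7}; (5,6)→{2,6}; (7,3)→{3}. Safe: 5. Place at column 5.
Row 3: attacked by (1,5)→{3,5,7}; (2,7)→{6,7}; (4,4)→{3,4,5}; (5,6)→{4,6}; (7,3)→{3,7}. Safe: 1, 2. Place at column 2.
Row 6: attacked by (1,5)→{5}; (2,7)→{3,7}; (3,2)→{2,5}; (4,4)→{2,4,6}; (5,6)→{5,6,7}; (7,3)→{2,3,4}. Safe: 1. Place at column 1.
Columns [5, 7, 2, 4, 6, 1, 3], r−c [-4, -5, 1, 0, -1, 5, 4], r+c [6, 9, 5, 8, 11, 7, 10] are all distinct, so no two queens attack.

(1,5) (2,7) (3,2) (4,4) (5,6) (6,1) (7,3)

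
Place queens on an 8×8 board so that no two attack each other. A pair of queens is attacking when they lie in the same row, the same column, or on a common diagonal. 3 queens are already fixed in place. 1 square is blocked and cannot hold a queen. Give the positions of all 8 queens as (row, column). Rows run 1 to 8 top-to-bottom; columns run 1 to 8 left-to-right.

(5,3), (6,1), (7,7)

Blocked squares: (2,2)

(1,2) (2,4) (3,6) (4,8) (5,3) (6,1) (7,7) (8,5)

Row 1: attacked by (5,3)→{3,7}; (6,1)→{1,6}; (7,7)→{1,7}. Safe: 2, 4, 5, 8. Place at column 2.
Row 2: attacked by (1,2)→{1,2,3}; (5,3)→{3,6}; (6,1)→{1,5}; (7,7)→{2,7}. Blocked: 2. Safe: 4, 8. Place at column 4.
Row 3: attacked by (1,2)→{2,4}; (2,4)→{3,4,5}; (5,3)→{1,3,5}; (6,1)→{1,4}; (7,7)→{3,7}. Safe: 6, 8. Place at column 6.
Row 4: attacked by (1,2)→{2,5}; (2,4)→{2,4,6}; (3,6)→{5,6,7}; (5,3)→{2,3,4}; (6,1)→{1,3}; (7,7)→{4,7}. Safe: 8. Place at column 8.
Row 8: attacked by (1,2)→{2}; (2,4)→{4}; (3,6)→{1,6}; (4,8)→{4,8}; (5,3)→{3,6}; (6,1)→{1,3}; (7,7)→{6,7,8}. Safe: 5. Place at column 5.
Columns [2, 4, 6, 8, 3, 1, 7, 5], r−c [-1, -2, -3, -4, 2, 5, 0, 3], r+c [3, 6, 9, 12, 8, 7, 14, 13] are all distinct, so no two queens attack.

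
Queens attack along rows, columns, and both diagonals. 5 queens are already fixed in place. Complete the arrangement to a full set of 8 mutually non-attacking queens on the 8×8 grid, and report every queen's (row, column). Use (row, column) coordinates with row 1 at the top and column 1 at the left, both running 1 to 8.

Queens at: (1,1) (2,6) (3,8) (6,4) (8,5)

Row 4: attacked by (1,1)→{1,4}; (2,6)→{4,6,8}; (3,8)→{7,8}; (6,4)→{2,4,6}; (8,5)→{1,5}. Safe: 3. Place at column 3.
Row 5: attacked by (1,1)→{1,5}; (2,6)→{3,6}; (3,8)→{6,8}; (4,3)→{2,3,4}; (6,4)→{3,4,5}; (8,5)→{2,5,8}. Safe: 7. Place at column 7.
Row 7: attacked by (1,1)→{1,7}; (2,6)→{1,6}; (3,8)→{4,8}; (4,3)→{3,6}; (5,7)→{5,7}; (6,4)→{3,4,5}; (8,5)→{4,5,6}. Safe: 2. Place at column 2.
Columns [1, 6, 8, 3, 7, 4, 2, 5], r−c [0, -4, -5, 1, -2, 2, 5, 3], r+c [2, 8, 11, 7, 12, 10, 9, 13] are all distinct, so no two queens attack.

(1,1) (2,6) (3,8) (4,3) (5,7) (6,4) (7,2) (8,5)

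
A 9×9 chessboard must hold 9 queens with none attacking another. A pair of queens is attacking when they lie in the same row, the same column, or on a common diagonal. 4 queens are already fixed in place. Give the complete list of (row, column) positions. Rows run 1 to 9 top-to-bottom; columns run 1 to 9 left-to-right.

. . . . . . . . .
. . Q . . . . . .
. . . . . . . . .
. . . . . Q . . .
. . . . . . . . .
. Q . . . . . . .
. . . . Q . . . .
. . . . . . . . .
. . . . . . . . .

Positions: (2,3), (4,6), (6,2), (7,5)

Row 1: attacked by (2,3)→{2,3,4}; (4,6)→{3,6,9}; (6,2)→{2,7}; (7,5)→{5}. Safe: 1, 8. Place at column 1.
Row 3: attacked by (1,1)→{1,3}; (2,3)→{2,3,4}; (4,6)→{5,6,7}; (6,2)→{2,5}; (7,5)→{1,5,9}. Safe: 8. Place at column 8.
Row 5: attacked by (1,1)→{1,5}; (2,3)→{3,6}; (3,8)→{6,8}; (4,6)→{5,6,7}; (6,2)→{1,2,3}; (7,5)→{3,5,7}. Safe: 4, 9. Place at column 9.
Row 8: attacked by (1,1)→{1,8}; (2,3)→{3,9}; (3,8)→{3,8}; (4,6)→{2,6}; (5,9)→{6,9}; (6,2)→{2,4}; (7,5)→{4,5,6}. Safe: 7. Place at column 7.
Row 9: attacked by (1,1)→{1,9}; (2,3)→{3}; (3,8)→{2,8}; (4,6)→{1,6}; (5,9)→{5,9}; (6,2)→{2,5}; (7,5)→{3,5,7}; (8,7)→{6,7,8}. Safe: 4. Place at column 4.
Columns [1, 3, 8, 6, 9, 2, 5, 7, 4], r−c [0, -1, -5, -2, -4, 4, 2, 1, 5], r+c [2, 5, 11, 10, 14, 8, 12, 15, 13] are all distinct, so no two queens attack.

(1,1) (2,3) (3,8) (4,6) (5,9) (6,2) (7,5) (8,7) (9,4)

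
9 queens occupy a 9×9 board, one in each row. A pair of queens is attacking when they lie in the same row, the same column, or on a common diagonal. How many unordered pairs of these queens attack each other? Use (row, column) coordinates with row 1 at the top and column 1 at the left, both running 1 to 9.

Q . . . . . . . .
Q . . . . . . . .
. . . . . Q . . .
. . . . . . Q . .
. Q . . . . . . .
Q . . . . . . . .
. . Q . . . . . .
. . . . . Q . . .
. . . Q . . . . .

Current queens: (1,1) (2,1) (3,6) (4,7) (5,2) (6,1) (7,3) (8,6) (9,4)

Same column: (1,1)–(2,1) (column 1); (1,1)–(6,1) (column 1); (2,1)–(6,1) (column 1); (3,6)–(8,6) (column 6).
Same diagonal: (3,6)–(4,7) (|3−4| = |6−7| = 1); (5,2)–(6,1) (|5−6| = |2−1| = 1); (6,1)–(9,4) (|6−9| = |1−4| = 3).
Total attacking pairs: 7.

7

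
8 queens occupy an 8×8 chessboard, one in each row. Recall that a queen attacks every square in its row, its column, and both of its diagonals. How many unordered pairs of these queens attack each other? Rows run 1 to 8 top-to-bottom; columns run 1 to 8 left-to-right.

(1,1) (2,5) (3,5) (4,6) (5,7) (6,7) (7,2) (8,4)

6

Same column: (2,5)–(3,5) (column 5); (5,7)–(6,7) (column 7).
Same diagonal: (3,5)–(4,6) (|3−4| = |5−6| = 1); (3,5)–(5,7) (|3−5| = |5−7| = 2); (4,6)–(5,7) (|4−5| = |6−7| = 1); (5,7)–(8,4) (|5−8| = |7−4| = 3).
Total attacking pairs: 6.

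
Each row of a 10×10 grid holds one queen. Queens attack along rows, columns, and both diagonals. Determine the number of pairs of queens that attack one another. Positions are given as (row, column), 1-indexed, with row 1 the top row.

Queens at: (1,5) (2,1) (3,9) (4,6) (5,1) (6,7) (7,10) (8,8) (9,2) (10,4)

2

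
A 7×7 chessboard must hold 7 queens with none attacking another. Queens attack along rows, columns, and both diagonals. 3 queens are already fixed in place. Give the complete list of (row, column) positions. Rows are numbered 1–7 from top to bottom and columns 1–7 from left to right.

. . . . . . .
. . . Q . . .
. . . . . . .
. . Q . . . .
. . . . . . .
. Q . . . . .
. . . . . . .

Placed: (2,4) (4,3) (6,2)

(1,1) (2,4) (3,7) (4,3) (5,6) (6,2) (7,5)

Row 1: attacked by (2,4)→{3,4,5}; (4,3)→{3,6}; (6,2)→{2,7}. Safe: 1. Place at column 1.
Row 3: attacked by (1,1)→{1,3}; (2,4)→{3,4,5}; (4,3)→{2,3,4}; (6,2)→{2,5}. Safe: 6, 7. Place at column 7.
Row 5: attacked by (1,1)→{1,5}; (2,4)→{1,4,7}; (3,7)→{5,7}; (4,3)→{2,3,4}; (6,2)→{1,2,3}. Safe: 6. Place at column 6.
Row 7: attacked by (1,1)→{1,7}; (2,4)→{4}; (3,7)→{3,7}; (4,3)→{3,6}; (5,6)→{4,6}; (6,2)→{1,2,3}. Safe: 5. Place at column 5.
Columns [1, 4, 7, 3, 6, 2, 5], r−c [0, -2, -4, 1, -1, 4, 2], r+c [2, 6, 10, 7, 11, 8, 12] are all distinct, so no two queens attack.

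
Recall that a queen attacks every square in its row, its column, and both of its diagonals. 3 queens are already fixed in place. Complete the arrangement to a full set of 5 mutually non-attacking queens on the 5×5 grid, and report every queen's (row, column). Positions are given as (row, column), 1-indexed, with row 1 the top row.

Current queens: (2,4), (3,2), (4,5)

(1,1) (2,4) (3,2) (4,5) (5,3)

Row 1: attacked by (2,4)→{3,4,5}; (3,2)→{2,4}; (4,5)→{2,5}. Safe: 1. Place at column 1.
Row 5: attacked by (1,1)→{1,5}; (2,4)→{1,4}; (3,2)→{2,4}; (4,5)→{4,5}. Safe: 3. Place at column 3.
Columns [1, 4, 2, 5, 3], r−c [0, -2, 1, -1, 2], r+c [2, 6, 5, 9, 8] are all distinct, so no two queens attack.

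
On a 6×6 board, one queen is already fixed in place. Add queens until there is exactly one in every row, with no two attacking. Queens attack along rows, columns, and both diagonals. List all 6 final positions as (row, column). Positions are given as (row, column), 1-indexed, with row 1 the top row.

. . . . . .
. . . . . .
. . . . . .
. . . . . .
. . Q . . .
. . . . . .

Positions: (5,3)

(1,2) (2,4) (3,6) (4,1) (5,3) (6,5)

Row 1: attacked by (5,3)→{3}. Safe: 1, 2, 4, 5, 6. Place at column 2.
Row 2: attacked by (1,2)→{1,2,3}; (5,3)→{3,6}. Safe: 4, 5. Place at column 4.
Row 3: attacked by (1,2)→{2,4}; (2,4)→{3,4,5}; (5,3)→{1,3,5}. Safe: 6. Place at column 6.
Row 4: attacked by (1,2)→{2,5}; (2,4)→{2,4,6}; (3,6)→{5,6}; (5,3)→{2,3,4}. Safe: 1. Place at column 1.
Row 6: attacked by (1,2)→{2}; (2,4)→{4}; (3,6)→{3,6}; (4,1)→{1,3}; (5,3)→{2,3,4}. Safe: 5. Place at column 5.
Columns [2, 4, 6, 1, 3, 5], r−c [-1, -2, -3, 3, 2, 1], r+c [3, 6, 9, 5, 8, 11] are all distinct, so no two queens attack.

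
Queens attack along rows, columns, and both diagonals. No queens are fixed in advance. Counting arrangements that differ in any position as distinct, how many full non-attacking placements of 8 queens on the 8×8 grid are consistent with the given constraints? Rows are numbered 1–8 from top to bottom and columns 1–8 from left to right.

Branch on row 1: col 1 → 4; col 2 → 8; col 3 → 16; col 4 → 18; col 5 → 18; col 6 → 16; col 7 → 8; col 8 → 4.
Sum: 4 + 8 + 16 + 18 + 18 + 16 + 8 + 4 = 92.
(This is the classic 8-queens count.)

92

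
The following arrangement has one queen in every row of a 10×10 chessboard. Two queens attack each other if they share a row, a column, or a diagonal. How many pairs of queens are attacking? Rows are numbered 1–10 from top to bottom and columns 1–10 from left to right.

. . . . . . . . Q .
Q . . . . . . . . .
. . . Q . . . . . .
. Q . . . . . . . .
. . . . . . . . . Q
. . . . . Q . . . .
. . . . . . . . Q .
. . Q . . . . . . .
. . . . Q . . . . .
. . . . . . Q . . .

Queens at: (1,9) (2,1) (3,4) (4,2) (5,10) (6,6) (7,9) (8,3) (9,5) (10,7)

1

Same column: (1,9)–(7,9) (column 9).
Total attacking pairs: 1.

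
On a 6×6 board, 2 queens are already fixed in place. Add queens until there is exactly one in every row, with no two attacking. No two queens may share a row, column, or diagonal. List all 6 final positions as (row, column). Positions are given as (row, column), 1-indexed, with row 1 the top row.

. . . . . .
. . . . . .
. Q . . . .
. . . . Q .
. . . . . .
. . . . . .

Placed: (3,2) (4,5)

Row 1: attacked by (3,2)→{2,4}; (4,5)→{2,5}. Safe: 1, 3, 6. Place at column 3.
Row 2: attacked by (1,3)→{2,3,4}; (3,2)→{1,2,3}; (4,5)→{3,5}. Safe: 6. Place at column 6.
Row 5: attacked by (1,3)→{3}; (2,6)→{3,6}; (3,2)→{2,4}; (4,5)→{4,5,6}. Safe: 1. Place at column 1.
Row 6: attacked by (1,3)→{3}; (2,6)→{2,6}; (3,2)→{2,5}; (4,5)→{3,5}; (5,1)→{1,2}. Safe: 4. Place at column 4.
Columns [3, 6, 2, 5, 1, 4], r−c [-2, -4, 1, -1, 4, 2], r+c [4, 8, 5, 9, 6, 10] are all distinct, so no two queens attack.

(1,3) (2,6) (3,2) (4,5) (5,1) (6,4)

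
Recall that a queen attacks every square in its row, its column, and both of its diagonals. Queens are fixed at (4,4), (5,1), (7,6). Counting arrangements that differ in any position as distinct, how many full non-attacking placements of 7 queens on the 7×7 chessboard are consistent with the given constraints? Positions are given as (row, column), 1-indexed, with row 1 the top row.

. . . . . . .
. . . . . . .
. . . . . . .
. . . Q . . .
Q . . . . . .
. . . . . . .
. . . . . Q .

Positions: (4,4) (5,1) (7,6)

Branch on row 1: col 2 → 1; col 3 → 0.
Sum: 1 + 0 = 1.

1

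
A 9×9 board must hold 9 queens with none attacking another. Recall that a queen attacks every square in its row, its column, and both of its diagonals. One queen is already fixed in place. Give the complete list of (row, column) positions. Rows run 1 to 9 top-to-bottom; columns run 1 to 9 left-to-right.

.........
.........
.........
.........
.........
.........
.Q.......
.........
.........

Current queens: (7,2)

(1,4) (2,6) (3,9) (4,3) (5,1) (6,8) (7,2) (8,5) (9,7)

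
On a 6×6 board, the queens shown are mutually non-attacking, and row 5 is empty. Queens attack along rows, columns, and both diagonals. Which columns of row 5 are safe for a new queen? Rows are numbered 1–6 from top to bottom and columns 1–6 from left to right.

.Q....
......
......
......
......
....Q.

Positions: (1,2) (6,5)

(1,2) attacks row 5 at column 2 and diagonals 6.
(6,5) attacks row 5 at column 5 and diagonals 4, 6.
Attacked columns: {2, 4, 5, 6}. Safe: {1, 3}.

columns 1, 3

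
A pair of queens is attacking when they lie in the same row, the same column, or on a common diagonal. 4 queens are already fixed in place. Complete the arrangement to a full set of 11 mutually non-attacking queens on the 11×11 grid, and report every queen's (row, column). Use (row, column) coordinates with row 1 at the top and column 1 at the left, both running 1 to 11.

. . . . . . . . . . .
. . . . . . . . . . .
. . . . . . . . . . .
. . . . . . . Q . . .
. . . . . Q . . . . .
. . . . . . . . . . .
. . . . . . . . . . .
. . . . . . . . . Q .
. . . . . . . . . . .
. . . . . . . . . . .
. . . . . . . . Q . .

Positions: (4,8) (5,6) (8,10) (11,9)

Row 1: attacked by (4,8)→{5,8,11}; (5,6)→{2,6,10}; (8,10)→{3,10}; (11,9)→{9}. Safe: 1, 4, 7. Place at column 7.
Row 2: attacked by (1,7)→{6,7,8}; (4,8)→{6,8,10}; (5,6)→{3,6,9}; (8,10)→{4,10}; (11,9)→{9}. Safe: 1, 2, 5, 11. Place at column 5.
Row 3: attacked by (1,7)→{5,7,9}; (2,5)→{4,5,6}; (4,8)→{7,8,9}; (5,6)→{4,6,8}; (8,10)→{5,10}; (11,9)→{1,9}. Safe: 2, 3, 11. Place at column 3.
Row 6: attacked by (1,7)→{2,7}; (2,5)→{1,5,9}; (3,3)→{3,6}; (4,8)→{6,8,10}; (5,6)→{5,6,7}; (8,10)→{8,10}; (11,9)→{4,9}. Safe: 11. Place at column 11.
Row 7: attacked by (1,7)→{1,7}; (2,5)→{5,10}; (3,3)→{3,7}; (4,8)→{5,8,11}; (5,6)→{4,6,8}; (6,11)→{10,11}; (8,10)→{9,10,11}; (11,9)→{5,9}. Safe: 2. Place at column 2.
Row 9: attacked by (1,7)→{7}; (2,5)→{5}; (3,3)→{3,9}; (4,8)→{3,8}; (5,6)→{2,6,10}; (6,11)→{8,11}; (7,2)→{2,4}; (8,10)→{9,10,11}; (11,9)→{7,9,11}. Safe: 1. Place at column 1.
Row 10: attacked by (1,7)→{7}; (2,5)→{5}; (3,3)→{3,10}; (4,8)→{2,8}; (5,6)→{1,6,11}; (6,11)→{7,11}; (7,2)→{2,5}; (8,10)→{8,10}; (9,1)→{1,2}; (11,9)→{8,9,10}. Safe: 4. Place at column 4.
Columns [7, 5, 3, 8, 6, 11, 2, 10, 1, 4, 9], r−c [-6, -3, 0, -4, -1, -5, 5, -2, 8, 6, 2], r+c [8, 7, 6, 12, 11, 17, 9, 18, 10, 14, 20] are all distinct, so no two queens attack.

(1,7) (2,5) (3,3) (4,8) (5,6) (6,11) (7,2) (8,10) (9,1) (10,4) (11,9)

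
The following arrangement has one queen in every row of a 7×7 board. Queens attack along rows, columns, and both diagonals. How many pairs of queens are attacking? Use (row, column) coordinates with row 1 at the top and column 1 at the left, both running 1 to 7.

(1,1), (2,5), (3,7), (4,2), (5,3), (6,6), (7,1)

4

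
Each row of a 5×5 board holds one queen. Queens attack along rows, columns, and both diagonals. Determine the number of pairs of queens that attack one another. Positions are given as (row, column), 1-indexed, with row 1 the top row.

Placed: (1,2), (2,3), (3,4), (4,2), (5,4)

5

Same column: (1,2)–(4,2) (column 2); (3,4)–(5,4) (column 4).
Same diagonal: (1,2)–(2,3) (|1−2| = |2−3| = 1); (1,2)–(3,4) (|1−3| = |2−4| = 2); (2,3)–(3,4) (|2−3| = |3−4| = 1).
Total attacking pairs: 5.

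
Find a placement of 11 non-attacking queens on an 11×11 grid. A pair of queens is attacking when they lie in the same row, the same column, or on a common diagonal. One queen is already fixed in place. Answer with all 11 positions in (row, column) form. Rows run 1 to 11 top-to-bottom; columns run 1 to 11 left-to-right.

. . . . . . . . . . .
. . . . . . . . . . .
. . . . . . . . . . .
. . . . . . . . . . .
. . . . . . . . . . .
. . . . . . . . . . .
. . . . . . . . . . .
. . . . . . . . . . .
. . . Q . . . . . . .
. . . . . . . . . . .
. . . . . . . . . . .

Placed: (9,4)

(1,7) (2,5) (3,2) (4,6) (5,10) (6,3) (7,11) (8,8) (9,4) (10,1) (11,9)

Row 1: attacked by (9,4)→{4}. Safe: 1, 2, 3, 5, 6, 7, 8, 9, 10, 11. Place at column 7.
Row 2: attacked by (1,7)→{6,7,8}; (9,4)→{4,11}. Safe: 1, 2, 3, 5, 9, 10. Place at column 5.
Row 3: attacked by (1,7)→{5,7,9}; (2,5)→{4,5,6}; (9,4)→{4,10}. Safe: 1, 2, 3, 8, 11. Place at column 2.
Row 4: attacked by (1,7)→{4,7,10}; (2,5)→{3,5,7}; (3,2)→{1,2,3}; (9,4)→{4,9}. Safe: 6, 8, 11. Place at column 6.
Row 5: attacked by (1,7)→{3,7,11}; (2,5)→{2,5,8}; (3,2)→{2,4}; (4,6)→{5,6,7}; (9,4)→{4,8}. Safe: 1, 9, 10. Place at column 10.
Row 6: attacked by (1,7)→{2,7}; (2,5)→{1,5,9}; (3,2)→{2,5}; (4,6)→{4,6,8}; (5,10)→{9,10,11}; (9,4)→{1,4,7}. Safe: 3. Place at column 3.
Row 7: attacked by (1,7)→{1,7}; (2,5)→{5,10}; (3,2)→{2,6}; (4,6)→{3,6,9}; (5,10)→{8,10}; (6,3)→{2,3,4}; (9,4)→{2,4,6}. Safe: 11. Place at column 11.
Row 8: attacked by (1,7)→{7}; (2,5)→{5,11}; (3,2)→{2,7}; (4,6)→{2,6,10}; (5,10)→{7,10}; (6,3)→{1,3,5}; (7,11)→{10,11}; (9,4)→{3,4,5}. Safe: 8, 9. Place at column 8.
Row 10: attacked by (1,7)→{7}; (2,5)→{5}; (3,2)→{2,9}; (4,6)→{6}; (5,10)→{5,10}; (6,3)→{3,7}; (7,11)→{8,11}; (8,8)→{6,8,10}; (9,4)→{3,4,5}. Safe: 1. Place at column 1.
Row 11: attacked by (1,7)→{7}; (2,5)→{5}; (3,2)→{2,10}; (4,6)→{6}; (5,10)→{4,10}; (6,3)→{3,8}; (7,11)→{7,11}; (8,8)→{5,8,11}; (9,4)→{2,4,6}; (10,1)→{1,2}. Safe: 9. Place at column 9.
Columns [7, 5, 2, 6, 10, 3, 11, 8, 4, 1, 9], r−c [-6, -3, 1, -2, -5, 3, -4, 0, 5, 9, 2], r+c [8, 7, 5, 10, 15, 9, 18, 16, 13, 11, 20] are all distinct, so no two queens attack.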